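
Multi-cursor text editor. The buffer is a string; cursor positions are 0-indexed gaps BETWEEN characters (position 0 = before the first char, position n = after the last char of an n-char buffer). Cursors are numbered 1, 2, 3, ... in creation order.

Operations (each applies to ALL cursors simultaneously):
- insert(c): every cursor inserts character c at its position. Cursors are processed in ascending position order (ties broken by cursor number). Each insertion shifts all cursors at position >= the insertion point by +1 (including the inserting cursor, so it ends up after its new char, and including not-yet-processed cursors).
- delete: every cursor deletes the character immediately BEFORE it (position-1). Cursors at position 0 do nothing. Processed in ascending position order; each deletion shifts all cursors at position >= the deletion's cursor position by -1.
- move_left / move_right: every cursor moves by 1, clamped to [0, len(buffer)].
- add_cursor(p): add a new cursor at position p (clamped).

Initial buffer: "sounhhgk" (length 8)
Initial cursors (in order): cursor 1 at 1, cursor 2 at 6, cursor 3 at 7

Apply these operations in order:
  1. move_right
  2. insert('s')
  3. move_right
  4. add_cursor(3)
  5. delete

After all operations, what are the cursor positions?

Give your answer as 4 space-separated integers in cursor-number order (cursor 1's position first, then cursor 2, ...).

After op 1 (move_right): buffer="sounhhgk" (len 8), cursors c1@2 c2@7 c3@8, authorship ........
After op 2 (insert('s')): buffer="sosunhhgsks" (len 11), cursors c1@3 c2@9 c3@11, authorship ..1.....2.3
After op 3 (move_right): buffer="sosunhhgsks" (len 11), cursors c1@4 c2@10 c3@11, authorship ..1.....2.3
After op 4 (add_cursor(3)): buffer="sosunhhgsks" (len 11), cursors c4@3 c1@4 c2@10 c3@11, authorship ..1.....2.3
After op 5 (delete): buffer="sonhhgs" (len 7), cursors c1@2 c4@2 c2@7 c3@7, authorship ......2

Answer: 2 7 7 2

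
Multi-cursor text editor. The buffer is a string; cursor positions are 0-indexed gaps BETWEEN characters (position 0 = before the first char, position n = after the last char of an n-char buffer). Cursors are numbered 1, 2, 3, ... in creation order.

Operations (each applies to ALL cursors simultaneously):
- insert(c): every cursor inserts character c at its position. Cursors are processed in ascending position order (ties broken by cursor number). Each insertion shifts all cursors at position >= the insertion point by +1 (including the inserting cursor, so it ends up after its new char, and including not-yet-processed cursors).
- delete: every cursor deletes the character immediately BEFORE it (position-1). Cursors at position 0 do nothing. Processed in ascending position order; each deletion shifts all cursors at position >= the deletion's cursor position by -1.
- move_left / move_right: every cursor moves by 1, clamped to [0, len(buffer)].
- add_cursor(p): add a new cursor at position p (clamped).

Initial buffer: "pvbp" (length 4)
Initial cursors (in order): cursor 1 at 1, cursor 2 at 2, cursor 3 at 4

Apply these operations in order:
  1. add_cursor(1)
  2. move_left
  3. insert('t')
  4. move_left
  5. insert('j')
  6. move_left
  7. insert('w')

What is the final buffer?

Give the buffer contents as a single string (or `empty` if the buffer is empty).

After op 1 (add_cursor(1)): buffer="pvbp" (len 4), cursors c1@1 c4@1 c2@2 c3@4, authorship ....
After op 2 (move_left): buffer="pvbp" (len 4), cursors c1@0 c4@0 c2@1 c3@3, authorship ....
After op 3 (insert('t')): buffer="ttptvbtp" (len 8), cursors c1@2 c4@2 c2@4 c3@7, authorship 14.2..3.
After op 4 (move_left): buffer="ttptvbtp" (len 8), cursors c1@1 c4@1 c2@3 c3@6, authorship 14.2..3.
After op 5 (insert('j')): buffer="tjjtpjtvbjtp" (len 12), cursors c1@3 c4@3 c2@6 c3@10, authorship 1144.22..33.
After op 6 (move_left): buffer="tjjtpjtvbjtp" (len 12), cursors c1@2 c4@2 c2@5 c3@9, authorship 1144.22..33.
After op 7 (insert('w')): buffer="tjwwjtpwjtvbwjtp" (len 16), cursors c1@4 c4@4 c2@8 c3@13, authorship 111444.222..333.

Answer: tjwwjtpwjtvbwjtp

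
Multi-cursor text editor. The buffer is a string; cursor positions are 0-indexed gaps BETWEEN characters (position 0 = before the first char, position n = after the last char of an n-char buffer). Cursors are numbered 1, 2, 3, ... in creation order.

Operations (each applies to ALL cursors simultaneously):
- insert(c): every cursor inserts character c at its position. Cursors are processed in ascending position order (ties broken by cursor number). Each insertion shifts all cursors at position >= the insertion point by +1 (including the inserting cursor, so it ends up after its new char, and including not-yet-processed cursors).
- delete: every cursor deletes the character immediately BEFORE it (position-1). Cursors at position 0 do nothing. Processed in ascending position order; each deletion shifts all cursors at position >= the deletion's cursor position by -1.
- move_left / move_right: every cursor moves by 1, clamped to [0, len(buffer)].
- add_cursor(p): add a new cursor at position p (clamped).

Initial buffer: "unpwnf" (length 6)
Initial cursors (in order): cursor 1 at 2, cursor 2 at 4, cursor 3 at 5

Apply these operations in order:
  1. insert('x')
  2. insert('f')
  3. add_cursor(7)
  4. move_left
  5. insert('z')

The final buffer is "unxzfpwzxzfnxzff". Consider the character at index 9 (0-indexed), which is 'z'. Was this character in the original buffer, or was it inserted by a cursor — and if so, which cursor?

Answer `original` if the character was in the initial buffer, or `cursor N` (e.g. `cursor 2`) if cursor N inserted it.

Answer: cursor 2

Derivation:
After op 1 (insert('x')): buffer="unxpwxnxf" (len 9), cursors c1@3 c2@6 c3@8, authorship ..1..2.3.
After op 2 (insert('f')): buffer="unxfpwxfnxff" (len 12), cursors c1@4 c2@8 c3@11, authorship ..11..22.33.
After op 3 (add_cursor(7)): buffer="unxfpwxfnxff" (len 12), cursors c1@4 c4@7 c2@8 c3@11, authorship ..11..22.33.
After op 4 (move_left): buffer="unxfpwxfnxff" (len 12), cursors c1@3 c4@6 c2@7 c3@10, authorship ..11..22.33.
After op 5 (insert('z')): buffer="unxzfpwzxzfnxzff" (len 16), cursors c1@4 c4@8 c2@10 c3@14, authorship ..111..4222.333.
Authorship (.=original, N=cursor N): . . 1 1 1 . . 4 2 2 2 . 3 3 3 .
Index 9: author = 2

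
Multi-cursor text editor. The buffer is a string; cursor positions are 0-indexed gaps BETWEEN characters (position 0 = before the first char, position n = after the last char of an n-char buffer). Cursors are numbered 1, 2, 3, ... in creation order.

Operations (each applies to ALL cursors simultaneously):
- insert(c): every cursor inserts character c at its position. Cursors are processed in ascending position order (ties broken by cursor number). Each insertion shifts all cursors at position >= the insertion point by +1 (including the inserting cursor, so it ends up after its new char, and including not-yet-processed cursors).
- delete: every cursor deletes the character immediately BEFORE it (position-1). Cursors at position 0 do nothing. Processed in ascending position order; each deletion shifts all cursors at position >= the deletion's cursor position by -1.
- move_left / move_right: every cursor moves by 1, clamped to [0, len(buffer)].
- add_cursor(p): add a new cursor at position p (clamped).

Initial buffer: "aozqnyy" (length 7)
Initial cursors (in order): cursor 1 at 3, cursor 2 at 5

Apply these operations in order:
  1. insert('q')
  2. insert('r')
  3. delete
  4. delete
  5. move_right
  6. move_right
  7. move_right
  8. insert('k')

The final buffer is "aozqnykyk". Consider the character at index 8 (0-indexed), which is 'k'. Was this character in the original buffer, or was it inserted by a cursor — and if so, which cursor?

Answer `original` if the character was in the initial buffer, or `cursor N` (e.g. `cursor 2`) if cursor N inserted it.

Answer: cursor 2

Derivation:
After op 1 (insert('q')): buffer="aozqqnqyy" (len 9), cursors c1@4 c2@7, authorship ...1..2..
After op 2 (insert('r')): buffer="aozqrqnqryy" (len 11), cursors c1@5 c2@9, authorship ...11..22..
After op 3 (delete): buffer="aozqqnqyy" (len 9), cursors c1@4 c2@7, authorship ...1..2..
After op 4 (delete): buffer="aozqnyy" (len 7), cursors c1@3 c2@5, authorship .......
After op 5 (move_right): buffer="aozqnyy" (len 7), cursors c1@4 c2@6, authorship .......
After op 6 (move_right): buffer="aozqnyy" (len 7), cursors c1@5 c2@7, authorship .......
After op 7 (move_right): buffer="aozqnyy" (len 7), cursors c1@6 c2@7, authorship .......
After op 8 (insert('k')): buffer="aozqnykyk" (len 9), cursors c1@7 c2@9, authorship ......1.2
Authorship (.=original, N=cursor N): . . . . . . 1 . 2
Index 8: author = 2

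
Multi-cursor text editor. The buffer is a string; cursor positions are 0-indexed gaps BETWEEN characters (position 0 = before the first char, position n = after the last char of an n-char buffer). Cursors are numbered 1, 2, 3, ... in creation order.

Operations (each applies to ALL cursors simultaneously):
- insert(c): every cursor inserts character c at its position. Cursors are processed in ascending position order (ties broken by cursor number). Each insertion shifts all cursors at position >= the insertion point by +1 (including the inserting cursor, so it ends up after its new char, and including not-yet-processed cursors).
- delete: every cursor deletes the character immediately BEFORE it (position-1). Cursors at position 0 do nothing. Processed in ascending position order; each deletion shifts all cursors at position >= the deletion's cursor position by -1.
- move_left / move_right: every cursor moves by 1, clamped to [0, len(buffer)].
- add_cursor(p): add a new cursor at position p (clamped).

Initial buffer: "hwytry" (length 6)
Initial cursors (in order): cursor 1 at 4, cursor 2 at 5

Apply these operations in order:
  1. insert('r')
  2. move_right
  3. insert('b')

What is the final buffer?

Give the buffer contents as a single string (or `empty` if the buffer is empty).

Answer: hwytrrbryb

Derivation:
After op 1 (insert('r')): buffer="hwytrrry" (len 8), cursors c1@5 c2@7, authorship ....1.2.
After op 2 (move_right): buffer="hwytrrry" (len 8), cursors c1@6 c2@8, authorship ....1.2.
After op 3 (insert('b')): buffer="hwytrrbryb" (len 10), cursors c1@7 c2@10, authorship ....1.12.2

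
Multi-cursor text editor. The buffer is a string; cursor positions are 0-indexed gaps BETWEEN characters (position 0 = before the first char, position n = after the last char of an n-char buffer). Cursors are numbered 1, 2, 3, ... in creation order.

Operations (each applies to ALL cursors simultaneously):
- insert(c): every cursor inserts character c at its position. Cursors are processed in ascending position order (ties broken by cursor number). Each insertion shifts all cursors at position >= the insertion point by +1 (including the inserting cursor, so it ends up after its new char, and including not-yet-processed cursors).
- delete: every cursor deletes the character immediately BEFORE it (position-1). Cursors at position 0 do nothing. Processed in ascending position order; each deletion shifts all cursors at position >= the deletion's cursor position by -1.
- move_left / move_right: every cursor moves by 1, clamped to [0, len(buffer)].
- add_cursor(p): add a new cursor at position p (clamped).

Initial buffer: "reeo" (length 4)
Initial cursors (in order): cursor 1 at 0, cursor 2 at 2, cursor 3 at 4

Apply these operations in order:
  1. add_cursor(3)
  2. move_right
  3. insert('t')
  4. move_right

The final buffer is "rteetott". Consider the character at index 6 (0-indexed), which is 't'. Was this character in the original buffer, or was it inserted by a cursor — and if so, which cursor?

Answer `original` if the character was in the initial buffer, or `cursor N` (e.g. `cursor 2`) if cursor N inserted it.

Answer: cursor 3

Derivation:
After op 1 (add_cursor(3)): buffer="reeo" (len 4), cursors c1@0 c2@2 c4@3 c3@4, authorship ....
After op 2 (move_right): buffer="reeo" (len 4), cursors c1@1 c2@3 c3@4 c4@4, authorship ....
After op 3 (insert('t')): buffer="rteetott" (len 8), cursors c1@2 c2@5 c3@8 c4@8, authorship .1..2.34
After op 4 (move_right): buffer="rteetott" (len 8), cursors c1@3 c2@6 c3@8 c4@8, authorship .1..2.34
Authorship (.=original, N=cursor N): . 1 . . 2 . 3 4
Index 6: author = 3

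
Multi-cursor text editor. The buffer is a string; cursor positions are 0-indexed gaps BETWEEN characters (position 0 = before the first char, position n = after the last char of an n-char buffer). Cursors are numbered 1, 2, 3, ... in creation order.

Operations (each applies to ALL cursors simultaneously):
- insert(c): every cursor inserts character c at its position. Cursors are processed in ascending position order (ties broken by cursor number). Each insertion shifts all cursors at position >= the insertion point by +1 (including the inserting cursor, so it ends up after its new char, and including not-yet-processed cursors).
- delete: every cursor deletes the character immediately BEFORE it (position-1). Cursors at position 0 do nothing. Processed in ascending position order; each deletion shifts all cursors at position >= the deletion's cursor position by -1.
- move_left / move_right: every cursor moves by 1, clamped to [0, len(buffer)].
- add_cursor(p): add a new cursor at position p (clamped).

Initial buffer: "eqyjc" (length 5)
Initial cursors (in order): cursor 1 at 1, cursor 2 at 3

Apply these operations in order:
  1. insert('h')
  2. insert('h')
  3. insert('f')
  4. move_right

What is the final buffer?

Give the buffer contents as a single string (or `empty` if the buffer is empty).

After op 1 (insert('h')): buffer="ehqyhjc" (len 7), cursors c1@2 c2@5, authorship .1..2..
After op 2 (insert('h')): buffer="ehhqyhhjc" (len 9), cursors c1@3 c2@7, authorship .11..22..
After op 3 (insert('f')): buffer="ehhfqyhhfjc" (len 11), cursors c1@4 c2@9, authorship .111..222..
After op 4 (move_right): buffer="ehhfqyhhfjc" (len 11), cursors c1@5 c2@10, authorship .111..222..

Answer: ehhfqyhhfjc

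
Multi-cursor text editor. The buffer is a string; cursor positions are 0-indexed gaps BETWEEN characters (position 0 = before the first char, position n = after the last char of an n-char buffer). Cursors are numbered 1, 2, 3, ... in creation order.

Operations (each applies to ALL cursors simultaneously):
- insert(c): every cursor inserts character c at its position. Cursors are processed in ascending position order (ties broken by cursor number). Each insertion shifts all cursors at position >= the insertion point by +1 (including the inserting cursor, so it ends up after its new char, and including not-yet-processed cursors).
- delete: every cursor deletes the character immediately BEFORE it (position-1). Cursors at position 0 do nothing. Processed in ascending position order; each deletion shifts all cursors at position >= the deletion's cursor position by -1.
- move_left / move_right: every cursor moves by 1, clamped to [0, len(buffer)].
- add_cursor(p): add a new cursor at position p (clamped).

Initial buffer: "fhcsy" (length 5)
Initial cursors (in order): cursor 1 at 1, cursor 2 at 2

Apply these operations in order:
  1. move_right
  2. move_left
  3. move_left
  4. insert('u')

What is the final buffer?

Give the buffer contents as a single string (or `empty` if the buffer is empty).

After op 1 (move_right): buffer="fhcsy" (len 5), cursors c1@2 c2@3, authorship .....
After op 2 (move_left): buffer="fhcsy" (len 5), cursors c1@1 c2@2, authorship .....
After op 3 (move_left): buffer="fhcsy" (len 5), cursors c1@0 c2@1, authorship .....
After op 4 (insert('u')): buffer="ufuhcsy" (len 7), cursors c1@1 c2@3, authorship 1.2....

Answer: ufuhcsy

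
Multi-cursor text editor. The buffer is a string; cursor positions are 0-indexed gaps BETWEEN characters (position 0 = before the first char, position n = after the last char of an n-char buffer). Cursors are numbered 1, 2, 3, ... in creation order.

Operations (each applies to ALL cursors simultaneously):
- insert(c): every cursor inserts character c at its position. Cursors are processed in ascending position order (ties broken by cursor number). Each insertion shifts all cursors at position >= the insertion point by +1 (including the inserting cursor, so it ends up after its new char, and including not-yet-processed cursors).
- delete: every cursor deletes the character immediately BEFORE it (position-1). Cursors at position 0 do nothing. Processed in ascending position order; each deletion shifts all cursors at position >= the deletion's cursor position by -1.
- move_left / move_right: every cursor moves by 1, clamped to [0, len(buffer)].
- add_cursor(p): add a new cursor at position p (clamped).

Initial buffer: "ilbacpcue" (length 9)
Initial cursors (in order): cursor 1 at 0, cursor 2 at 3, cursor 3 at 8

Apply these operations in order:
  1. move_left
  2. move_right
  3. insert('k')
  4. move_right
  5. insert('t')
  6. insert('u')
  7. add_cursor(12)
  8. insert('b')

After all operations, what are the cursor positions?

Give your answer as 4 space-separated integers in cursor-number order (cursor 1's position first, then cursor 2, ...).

After op 1 (move_left): buffer="ilbacpcue" (len 9), cursors c1@0 c2@2 c3@7, authorship .........
After op 2 (move_right): buffer="ilbacpcue" (len 9), cursors c1@1 c2@3 c3@8, authorship .........
After op 3 (insert('k')): buffer="iklbkacpcuke" (len 12), cursors c1@2 c2@5 c3@11, authorship .1..2.....3.
After op 4 (move_right): buffer="iklbkacpcuke" (len 12), cursors c1@3 c2@6 c3@12, authorship .1..2.....3.
After op 5 (insert('t')): buffer="ikltbkatcpcuket" (len 15), cursors c1@4 c2@8 c3@15, authorship .1.1.2.2....3.3
After op 6 (insert('u')): buffer="ikltubkatucpcuketu" (len 18), cursors c1@5 c2@10 c3@18, authorship .1.11.2.22....3.33
After op 7 (add_cursor(12)): buffer="ikltubkatucpcuketu" (len 18), cursors c1@5 c2@10 c4@12 c3@18, authorship .1.11.2.22....3.33
After op 8 (insert('b')): buffer="ikltubbkatubcpbcuketub" (len 22), cursors c1@6 c2@12 c4@15 c3@22, authorship .1.111.2.222..4..3.333

Answer: 6 12 22 15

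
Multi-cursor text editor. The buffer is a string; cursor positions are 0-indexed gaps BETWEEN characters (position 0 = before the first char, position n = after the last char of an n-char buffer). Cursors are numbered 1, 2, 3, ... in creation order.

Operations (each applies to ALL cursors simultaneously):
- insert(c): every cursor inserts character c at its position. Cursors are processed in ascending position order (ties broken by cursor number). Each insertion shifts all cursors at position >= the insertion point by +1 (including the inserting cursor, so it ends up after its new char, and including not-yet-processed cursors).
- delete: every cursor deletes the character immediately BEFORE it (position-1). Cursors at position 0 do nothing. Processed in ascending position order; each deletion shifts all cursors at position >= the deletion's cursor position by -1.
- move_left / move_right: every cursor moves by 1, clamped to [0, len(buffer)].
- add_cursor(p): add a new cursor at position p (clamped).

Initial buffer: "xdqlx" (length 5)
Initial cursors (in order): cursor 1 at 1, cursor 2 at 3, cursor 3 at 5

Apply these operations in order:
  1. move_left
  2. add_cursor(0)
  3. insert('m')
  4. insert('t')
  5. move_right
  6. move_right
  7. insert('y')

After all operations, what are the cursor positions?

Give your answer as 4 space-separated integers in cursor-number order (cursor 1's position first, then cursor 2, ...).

Answer: 8 13 17 8

Derivation:
After op 1 (move_left): buffer="xdqlx" (len 5), cursors c1@0 c2@2 c3@4, authorship .....
After op 2 (add_cursor(0)): buffer="xdqlx" (len 5), cursors c1@0 c4@0 c2@2 c3@4, authorship .....
After op 3 (insert('m')): buffer="mmxdmqlmx" (len 9), cursors c1@2 c4@2 c2@5 c3@8, authorship 14..2..3.
After op 4 (insert('t')): buffer="mmttxdmtqlmtx" (len 13), cursors c1@4 c4@4 c2@8 c3@12, authorship 1414..22..33.
After op 5 (move_right): buffer="mmttxdmtqlmtx" (len 13), cursors c1@5 c4@5 c2@9 c3@13, authorship 1414..22..33.
After op 6 (move_right): buffer="mmttxdmtqlmtx" (len 13), cursors c1@6 c4@6 c2@10 c3@13, authorship 1414..22..33.
After op 7 (insert('y')): buffer="mmttxdyymtqlymtxy" (len 17), cursors c1@8 c4@8 c2@13 c3@17, authorship 1414..1422..233.3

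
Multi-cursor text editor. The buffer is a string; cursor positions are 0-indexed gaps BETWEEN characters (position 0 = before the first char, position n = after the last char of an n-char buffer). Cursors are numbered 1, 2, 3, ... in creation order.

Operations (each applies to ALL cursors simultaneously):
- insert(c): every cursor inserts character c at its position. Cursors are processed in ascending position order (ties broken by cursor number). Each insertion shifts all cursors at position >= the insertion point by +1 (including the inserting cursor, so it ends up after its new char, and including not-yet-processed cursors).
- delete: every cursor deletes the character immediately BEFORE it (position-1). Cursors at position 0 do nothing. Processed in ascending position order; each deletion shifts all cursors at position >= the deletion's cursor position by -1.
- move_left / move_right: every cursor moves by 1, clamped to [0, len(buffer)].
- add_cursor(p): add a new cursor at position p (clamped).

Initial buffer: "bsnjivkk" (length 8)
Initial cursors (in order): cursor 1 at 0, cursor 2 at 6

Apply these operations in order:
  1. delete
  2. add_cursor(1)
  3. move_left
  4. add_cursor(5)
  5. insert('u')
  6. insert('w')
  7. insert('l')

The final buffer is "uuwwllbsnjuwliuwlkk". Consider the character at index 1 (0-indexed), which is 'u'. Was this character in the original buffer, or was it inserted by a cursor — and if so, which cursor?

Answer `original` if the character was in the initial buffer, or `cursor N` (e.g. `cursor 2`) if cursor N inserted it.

After op 1 (delete): buffer="bsnjikk" (len 7), cursors c1@0 c2@5, authorship .......
After op 2 (add_cursor(1)): buffer="bsnjikk" (len 7), cursors c1@0 c3@1 c2@5, authorship .......
After op 3 (move_left): buffer="bsnjikk" (len 7), cursors c1@0 c3@0 c2@4, authorship .......
After op 4 (add_cursor(5)): buffer="bsnjikk" (len 7), cursors c1@0 c3@0 c2@4 c4@5, authorship .......
After op 5 (insert('u')): buffer="uubsnjuiukk" (len 11), cursors c1@2 c3@2 c2@7 c4@9, authorship 13....2.4..
After op 6 (insert('w')): buffer="uuwwbsnjuwiuwkk" (len 15), cursors c1@4 c3@4 c2@10 c4@13, authorship 1313....22.44..
After op 7 (insert('l')): buffer="uuwwllbsnjuwliuwlkk" (len 19), cursors c1@6 c3@6 c2@13 c4@17, authorship 131313....222.444..
Authorship (.=original, N=cursor N): 1 3 1 3 1 3 . . . . 2 2 2 . 4 4 4 . .
Index 1: author = 3

Answer: cursor 3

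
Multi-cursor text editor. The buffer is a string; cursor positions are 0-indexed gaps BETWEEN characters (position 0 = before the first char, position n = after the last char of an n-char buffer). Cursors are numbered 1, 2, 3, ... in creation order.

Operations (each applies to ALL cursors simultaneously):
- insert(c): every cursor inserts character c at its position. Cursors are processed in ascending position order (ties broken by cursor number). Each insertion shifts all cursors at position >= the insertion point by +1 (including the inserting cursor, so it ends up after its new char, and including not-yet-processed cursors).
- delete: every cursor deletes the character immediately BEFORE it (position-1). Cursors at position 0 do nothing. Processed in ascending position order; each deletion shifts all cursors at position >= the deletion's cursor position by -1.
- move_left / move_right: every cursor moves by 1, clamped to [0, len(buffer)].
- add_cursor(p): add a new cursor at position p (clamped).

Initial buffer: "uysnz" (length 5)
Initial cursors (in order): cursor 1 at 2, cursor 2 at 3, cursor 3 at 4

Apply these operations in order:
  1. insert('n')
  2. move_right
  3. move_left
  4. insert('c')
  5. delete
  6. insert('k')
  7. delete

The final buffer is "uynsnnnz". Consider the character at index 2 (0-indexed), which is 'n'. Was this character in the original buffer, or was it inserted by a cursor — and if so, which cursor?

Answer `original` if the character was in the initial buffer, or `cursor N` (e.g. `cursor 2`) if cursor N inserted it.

After op 1 (insert('n')): buffer="uynsnnnz" (len 8), cursors c1@3 c2@5 c3@7, authorship ..1.2.3.
After op 2 (move_right): buffer="uynsnnnz" (len 8), cursors c1@4 c2@6 c3@8, authorship ..1.2.3.
After op 3 (move_left): buffer="uynsnnnz" (len 8), cursors c1@3 c2@5 c3@7, authorship ..1.2.3.
After op 4 (insert('c')): buffer="uyncsncnncz" (len 11), cursors c1@4 c2@7 c3@10, authorship ..11.22.33.
After op 5 (delete): buffer="uynsnnnz" (len 8), cursors c1@3 c2@5 c3@7, authorship ..1.2.3.
After op 6 (insert('k')): buffer="uynksnknnkz" (len 11), cursors c1@4 c2@7 c3@10, authorship ..11.22.33.
After op 7 (delete): buffer="uynsnnnz" (len 8), cursors c1@3 c2@5 c3@7, authorship ..1.2.3.
Authorship (.=original, N=cursor N): . . 1 . 2 . 3 .
Index 2: author = 1

Answer: cursor 1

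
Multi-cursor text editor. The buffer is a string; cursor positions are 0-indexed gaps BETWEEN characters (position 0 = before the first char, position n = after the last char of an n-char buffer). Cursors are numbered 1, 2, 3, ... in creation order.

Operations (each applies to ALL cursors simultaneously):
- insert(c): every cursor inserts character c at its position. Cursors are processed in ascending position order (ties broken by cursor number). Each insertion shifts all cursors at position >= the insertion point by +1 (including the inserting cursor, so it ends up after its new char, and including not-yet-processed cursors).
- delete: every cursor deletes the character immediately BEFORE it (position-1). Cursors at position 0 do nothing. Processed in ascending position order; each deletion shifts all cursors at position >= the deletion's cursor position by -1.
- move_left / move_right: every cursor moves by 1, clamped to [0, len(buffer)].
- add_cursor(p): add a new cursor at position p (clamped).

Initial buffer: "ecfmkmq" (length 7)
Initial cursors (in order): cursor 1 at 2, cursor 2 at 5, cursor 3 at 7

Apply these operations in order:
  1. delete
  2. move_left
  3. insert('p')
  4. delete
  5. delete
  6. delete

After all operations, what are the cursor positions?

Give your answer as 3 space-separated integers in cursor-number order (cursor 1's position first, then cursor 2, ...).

Answer: 0 0 0

Derivation:
After op 1 (delete): buffer="efmm" (len 4), cursors c1@1 c2@3 c3@4, authorship ....
After op 2 (move_left): buffer="efmm" (len 4), cursors c1@0 c2@2 c3@3, authorship ....
After op 3 (insert('p')): buffer="pefpmpm" (len 7), cursors c1@1 c2@4 c3@6, authorship 1..2.3.
After op 4 (delete): buffer="efmm" (len 4), cursors c1@0 c2@2 c3@3, authorship ....
After op 5 (delete): buffer="em" (len 2), cursors c1@0 c2@1 c3@1, authorship ..
After op 6 (delete): buffer="m" (len 1), cursors c1@0 c2@0 c3@0, authorship .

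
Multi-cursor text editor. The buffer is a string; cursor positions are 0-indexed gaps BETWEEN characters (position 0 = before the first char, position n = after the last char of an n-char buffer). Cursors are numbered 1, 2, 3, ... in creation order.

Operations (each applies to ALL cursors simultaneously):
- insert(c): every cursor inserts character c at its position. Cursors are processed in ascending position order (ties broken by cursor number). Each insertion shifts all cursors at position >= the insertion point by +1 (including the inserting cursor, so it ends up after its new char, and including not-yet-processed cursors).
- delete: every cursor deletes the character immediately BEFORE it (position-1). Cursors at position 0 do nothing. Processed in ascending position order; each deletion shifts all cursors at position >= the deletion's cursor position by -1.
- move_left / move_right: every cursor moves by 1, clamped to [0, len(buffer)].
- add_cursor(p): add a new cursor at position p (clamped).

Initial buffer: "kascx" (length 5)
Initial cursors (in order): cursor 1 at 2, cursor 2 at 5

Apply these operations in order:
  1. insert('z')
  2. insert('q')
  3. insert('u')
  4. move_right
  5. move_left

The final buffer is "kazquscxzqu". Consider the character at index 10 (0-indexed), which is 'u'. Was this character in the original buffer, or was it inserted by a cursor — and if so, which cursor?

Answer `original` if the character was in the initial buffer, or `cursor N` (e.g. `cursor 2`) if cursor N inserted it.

Answer: cursor 2

Derivation:
After op 1 (insert('z')): buffer="kazscxz" (len 7), cursors c1@3 c2@7, authorship ..1...2
After op 2 (insert('q')): buffer="kazqscxzq" (len 9), cursors c1@4 c2@9, authorship ..11...22
After op 3 (insert('u')): buffer="kazquscxzqu" (len 11), cursors c1@5 c2@11, authorship ..111...222
After op 4 (move_right): buffer="kazquscxzqu" (len 11), cursors c1@6 c2@11, authorship ..111...222
After op 5 (move_left): buffer="kazquscxzqu" (len 11), cursors c1@5 c2@10, authorship ..111...222
Authorship (.=original, N=cursor N): . . 1 1 1 . . . 2 2 2
Index 10: author = 2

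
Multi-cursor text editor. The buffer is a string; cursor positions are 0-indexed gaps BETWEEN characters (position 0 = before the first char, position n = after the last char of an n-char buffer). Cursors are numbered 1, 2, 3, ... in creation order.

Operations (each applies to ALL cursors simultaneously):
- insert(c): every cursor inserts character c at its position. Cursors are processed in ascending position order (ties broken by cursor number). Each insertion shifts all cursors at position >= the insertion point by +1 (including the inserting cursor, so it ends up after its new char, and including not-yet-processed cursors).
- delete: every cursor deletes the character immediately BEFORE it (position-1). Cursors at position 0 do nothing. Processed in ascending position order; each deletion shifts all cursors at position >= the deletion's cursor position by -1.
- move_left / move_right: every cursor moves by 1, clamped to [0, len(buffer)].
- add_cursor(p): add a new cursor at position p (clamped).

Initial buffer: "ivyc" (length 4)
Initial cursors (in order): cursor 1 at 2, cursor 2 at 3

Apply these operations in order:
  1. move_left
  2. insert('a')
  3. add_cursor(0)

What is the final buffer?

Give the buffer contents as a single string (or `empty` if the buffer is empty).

After op 1 (move_left): buffer="ivyc" (len 4), cursors c1@1 c2@2, authorship ....
After op 2 (insert('a')): buffer="iavayc" (len 6), cursors c1@2 c2@4, authorship .1.2..
After op 3 (add_cursor(0)): buffer="iavayc" (len 6), cursors c3@0 c1@2 c2@4, authorship .1.2..

Answer: iavayc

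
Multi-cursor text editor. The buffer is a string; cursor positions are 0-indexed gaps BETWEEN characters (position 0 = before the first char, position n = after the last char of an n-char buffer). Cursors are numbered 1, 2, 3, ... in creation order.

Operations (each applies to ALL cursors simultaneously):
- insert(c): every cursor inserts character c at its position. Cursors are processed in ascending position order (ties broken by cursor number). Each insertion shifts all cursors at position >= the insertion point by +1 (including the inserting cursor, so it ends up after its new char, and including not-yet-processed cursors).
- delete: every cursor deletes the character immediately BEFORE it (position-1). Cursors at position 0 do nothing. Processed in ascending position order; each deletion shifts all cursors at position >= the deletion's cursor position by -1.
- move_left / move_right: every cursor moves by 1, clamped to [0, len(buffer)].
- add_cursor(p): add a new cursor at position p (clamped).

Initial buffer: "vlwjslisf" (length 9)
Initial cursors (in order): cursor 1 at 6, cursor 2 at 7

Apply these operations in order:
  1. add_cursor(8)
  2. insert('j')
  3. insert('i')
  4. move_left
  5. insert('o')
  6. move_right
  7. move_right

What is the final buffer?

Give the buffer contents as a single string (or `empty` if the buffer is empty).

Answer: vlwjsljoiijoisjoif

Derivation:
After op 1 (add_cursor(8)): buffer="vlwjslisf" (len 9), cursors c1@6 c2@7 c3@8, authorship .........
After op 2 (insert('j')): buffer="vlwjsljijsjf" (len 12), cursors c1@7 c2@9 c3@11, authorship ......1.2.3.
After op 3 (insert('i')): buffer="vlwjsljiijisjif" (len 15), cursors c1@8 c2@11 c3@14, authorship ......11.22.33.
After op 4 (move_left): buffer="vlwjsljiijisjif" (len 15), cursors c1@7 c2@10 c3@13, authorship ......11.22.33.
After op 5 (insert('o')): buffer="vlwjsljoiijoisjoif" (len 18), cursors c1@8 c2@12 c3@16, authorship ......111.222.333.
After op 6 (move_right): buffer="vlwjsljoiijoisjoif" (len 18), cursors c1@9 c2@13 c3@17, authorship ......111.222.333.
After op 7 (move_right): buffer="vlwjsljoiijoisjoif" (len 18), cursors c1@10 c2@14 c3@18, authorship ......111.222.333.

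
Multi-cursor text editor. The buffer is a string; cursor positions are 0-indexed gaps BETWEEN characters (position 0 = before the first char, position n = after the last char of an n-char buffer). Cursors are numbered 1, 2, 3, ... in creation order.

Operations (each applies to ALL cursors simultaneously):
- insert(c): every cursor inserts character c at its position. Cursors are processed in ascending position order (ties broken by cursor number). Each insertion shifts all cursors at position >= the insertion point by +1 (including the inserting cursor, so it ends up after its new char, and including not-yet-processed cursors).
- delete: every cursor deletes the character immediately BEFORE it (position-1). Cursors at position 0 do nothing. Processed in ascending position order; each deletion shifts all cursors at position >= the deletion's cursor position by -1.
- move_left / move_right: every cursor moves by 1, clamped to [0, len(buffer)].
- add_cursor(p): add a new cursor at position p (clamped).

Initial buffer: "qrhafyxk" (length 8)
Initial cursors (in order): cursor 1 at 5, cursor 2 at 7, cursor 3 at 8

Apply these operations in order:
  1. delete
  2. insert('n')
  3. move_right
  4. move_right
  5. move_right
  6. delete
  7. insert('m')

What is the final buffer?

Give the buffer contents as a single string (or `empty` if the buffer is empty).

After op 1 (delete): buffer="qrhay" (len 5), cursors c1@4 c2@5 c3@5, authorship .....
After op 2 (insert('n')): buffer="qrhanynn" (len 8), cursors c1@5 c2@8 c3@8, authorship ....1.23
After op 3 (move_right): buffer="qrhanynn" (len 8), cursors c1@6 c2@8 c3@8, authorship ....1.23
After op 4 (move_right): buffer="qrhanynn" (len 8), cursors c1@7 c2@8 c3@8, authorship ....1.23
After op 5 (move_right): buffer="qrhanynn" (len 8), cursors c1@8 c2@8 c3@8, authorship ....1.23
After op 6 (delete): buffer="qrhan" (len 5), cursors c1@5 c2@5 c3@5, authorship ....1
After op 7 (insert('m')): buffer="qrhanmmm" (len 8), cursors c1@8 c2@8 c3@8, authorship ....1123

Answer: qrhanmmm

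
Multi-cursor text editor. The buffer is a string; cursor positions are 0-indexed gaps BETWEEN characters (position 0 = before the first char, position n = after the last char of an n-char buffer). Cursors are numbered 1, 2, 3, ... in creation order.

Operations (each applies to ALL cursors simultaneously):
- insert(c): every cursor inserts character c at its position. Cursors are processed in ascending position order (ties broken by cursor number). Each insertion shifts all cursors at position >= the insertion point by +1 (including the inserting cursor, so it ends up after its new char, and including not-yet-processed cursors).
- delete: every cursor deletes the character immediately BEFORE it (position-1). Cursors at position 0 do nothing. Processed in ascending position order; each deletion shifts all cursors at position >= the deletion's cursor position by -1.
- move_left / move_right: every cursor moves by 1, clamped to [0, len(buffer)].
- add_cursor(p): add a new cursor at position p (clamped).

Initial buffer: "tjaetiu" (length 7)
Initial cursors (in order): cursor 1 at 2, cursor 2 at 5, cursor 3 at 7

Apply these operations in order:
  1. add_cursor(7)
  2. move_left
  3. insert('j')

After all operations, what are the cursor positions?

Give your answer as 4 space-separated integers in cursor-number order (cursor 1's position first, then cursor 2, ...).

Answer: 2 6 10 10

Derivation:
After op 1 (add_cursor(7)): buffer="tjaetiu" (len 7), cursors c1@2 c2@5 c3@7 c4@7, authorship .......
After op 2 (move_left): buffer="tjaetiu" (len 7), cursors c1@1 c2@4 c3@6 c4@6, authorship .......
After op 3 (insert('j')): buffer="tjjaejtijju" (len 11), cursors c1@2 c2@6 c3@10 c4@10, authorship .1...2..34.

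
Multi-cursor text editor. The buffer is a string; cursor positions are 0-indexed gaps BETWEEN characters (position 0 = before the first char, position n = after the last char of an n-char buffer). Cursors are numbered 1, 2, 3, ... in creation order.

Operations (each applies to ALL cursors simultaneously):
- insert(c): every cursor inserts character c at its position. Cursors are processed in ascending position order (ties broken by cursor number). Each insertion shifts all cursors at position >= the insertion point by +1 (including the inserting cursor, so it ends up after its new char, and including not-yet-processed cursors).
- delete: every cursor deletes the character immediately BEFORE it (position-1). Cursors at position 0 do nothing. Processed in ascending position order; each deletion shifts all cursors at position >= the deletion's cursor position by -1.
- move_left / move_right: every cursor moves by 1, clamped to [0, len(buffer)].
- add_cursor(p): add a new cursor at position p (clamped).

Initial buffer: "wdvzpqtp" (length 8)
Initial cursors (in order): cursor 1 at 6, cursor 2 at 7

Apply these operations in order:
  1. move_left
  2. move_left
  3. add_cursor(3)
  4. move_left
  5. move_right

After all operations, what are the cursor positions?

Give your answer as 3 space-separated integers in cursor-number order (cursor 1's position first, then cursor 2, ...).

Answer: 4 5 3

Derivation:
After op 1 (move_left): buffer="wdvzpqtp" (len 8), cursors c1@5 c2@6, authorship ........
After op 2 (move_left): buffer="wdvzpqtp" (len 8), cursors c1@4 c2@5, authorship ........
After op 3 (add_cursor(3)): buffer="wdvzpqtp" (len 8), cursors c3@3 c1@4 c2@5, authorship ........
After op 4 (move_left): buffer="wdvzpqtp" (len 8), cursors c3@2 c1@3 c2@4, authorship ........
After op 5 (move_right): buffer="wdvzpqtp" (len 8), cursors c3@3 c1@4 c2@5, authorship ........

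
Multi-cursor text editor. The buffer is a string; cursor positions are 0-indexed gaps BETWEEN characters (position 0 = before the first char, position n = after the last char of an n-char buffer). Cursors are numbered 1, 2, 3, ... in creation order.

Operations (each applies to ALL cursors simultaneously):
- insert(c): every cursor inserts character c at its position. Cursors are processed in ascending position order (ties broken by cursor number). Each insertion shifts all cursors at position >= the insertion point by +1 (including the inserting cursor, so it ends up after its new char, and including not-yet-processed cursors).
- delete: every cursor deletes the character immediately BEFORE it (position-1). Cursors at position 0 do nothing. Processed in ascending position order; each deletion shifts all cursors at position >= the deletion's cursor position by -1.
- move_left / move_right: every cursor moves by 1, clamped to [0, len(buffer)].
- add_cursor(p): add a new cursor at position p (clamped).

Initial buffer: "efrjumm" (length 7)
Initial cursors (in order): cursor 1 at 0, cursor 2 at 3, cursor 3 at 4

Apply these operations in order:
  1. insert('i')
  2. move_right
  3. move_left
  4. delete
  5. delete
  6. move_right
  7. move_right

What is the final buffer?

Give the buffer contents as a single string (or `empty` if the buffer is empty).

Answer: efumm

Derivation:
After op 1 (insert('i')): buffer="iefrijiumm" (len 10), cursors c1@1 c2@5 c3@7, authorship 1...2.3...
After op 2 (move_right): buffer="iefrijiumm" (len 10), cursors c1@2 c2@6 c3@8, authorship 1...2.3...
After op 3 (move_left): buffer="iefrijiumm" (len 10), cursors c1@1 c2@5 c3@7, authorship 1...2.3...
After op 4 (delete): buffer="efrjumm" (len 7), cursors c1@0 c2@3 c3@4, authorship .......
After op 5 (delete): buffer="efumm" (len 5), cursors c1@0 c2@2 c3@2, authorship .....
After op 6 (move_right): buffer="efumm" (len 5), cursors c1@1 c2@3 c3@3, authorship .....
After op 7 (move_right): buffer="efumm" (len 5), cursors c1@2 c2@4 c3@4, authorship .....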